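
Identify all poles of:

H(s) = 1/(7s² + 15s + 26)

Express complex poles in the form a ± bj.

Discriminant = 15² - 4×7×26 = 225 - 728 = -503 < 0, so the poles are a complex conjugate pair s = (-15 ± j√503)/(2×7). Real part = -15/(2×7) = -15/14 ≈ -1.0714; imaginary part = ±√503/(2×7) ≈ 1.6020. Poles: s = -1.0714 ± 1.6020j.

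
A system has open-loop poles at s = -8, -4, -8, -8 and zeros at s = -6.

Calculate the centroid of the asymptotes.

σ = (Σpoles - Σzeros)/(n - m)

σ = (Σpoles - Σzeros)/(n - m) = (-28 - (-6))/(4 - 1) = -22/3 = -7.33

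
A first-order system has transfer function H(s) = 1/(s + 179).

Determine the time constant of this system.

For H(s) = 1/(s + 1/τ), the pole is at -1/τ = -179, so τ = 1/179 = 0.0056 s.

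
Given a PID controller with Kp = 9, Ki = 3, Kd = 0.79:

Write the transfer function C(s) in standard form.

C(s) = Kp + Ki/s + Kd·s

Substituting values: C(s) = 9 + 3/s + 0.79s = (0.79s² + 9s + 3)/s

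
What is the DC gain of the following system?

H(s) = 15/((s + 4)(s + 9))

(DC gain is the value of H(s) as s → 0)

DC gain = H(0) = 15/(4 × 9) = 15/36 = 0.4167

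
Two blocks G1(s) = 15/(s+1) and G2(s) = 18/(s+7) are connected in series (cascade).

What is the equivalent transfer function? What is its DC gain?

Series: multiply transfer functions. G_eq = 15/(s+1) × 18/(s+7) = 270/((s+1)(s+7)). DC gain = 270/(1×7) = 38.5714.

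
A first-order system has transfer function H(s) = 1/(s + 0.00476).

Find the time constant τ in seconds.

For H(s) = 1/(s + 1/τ), the pole is at -1/τ = -0.00476, so τ = 1/0.00476 = 210.1 s.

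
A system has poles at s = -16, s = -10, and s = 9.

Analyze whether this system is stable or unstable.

Pole(s) at s = 9 are not in the left half-plane. System is unstable.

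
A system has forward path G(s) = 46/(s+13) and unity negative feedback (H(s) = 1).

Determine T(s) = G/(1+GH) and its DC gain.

T(s) = G/(1+GH) = [46/(s+13)] / [1 + 46/(s+13)] = 46/(s+13+46) = 46/(s+59). DC gain = 46/59 = 0.7797.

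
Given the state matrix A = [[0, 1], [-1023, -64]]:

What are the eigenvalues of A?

det(A - λI) = λ² - (-64)λ + 1023 = (λ - (-31))(λ - (-33)). Eigenvalues: -31, -33.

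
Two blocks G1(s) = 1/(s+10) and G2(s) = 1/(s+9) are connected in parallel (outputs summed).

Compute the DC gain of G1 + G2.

Parallel: G_eq = G1 + G2. DC gain = G1(0) + G2(0) = 1/10 + 1/9 = 0.1 + 0.1111 = 0.2111.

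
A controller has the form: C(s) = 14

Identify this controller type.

This is a Proportional (P) controller.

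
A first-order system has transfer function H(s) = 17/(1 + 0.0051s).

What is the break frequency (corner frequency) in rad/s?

Corner frequency = 1/τ = 1/0.0051 = 196.078 rad/s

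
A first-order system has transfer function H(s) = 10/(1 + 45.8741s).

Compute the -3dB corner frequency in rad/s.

Corner frequency = 1/τ = 1/45.8741 = 0.022 rad/s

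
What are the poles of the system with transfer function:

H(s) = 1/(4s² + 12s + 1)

Discriminant = 12² - 4×4×1 = 144 - 16 = 128 > 0, so two distinct real poles. Using quadratic formula: s = (-12 ± √128)/(2×4) = (-12 ± √128)/8, with √128 ≈ 11.3137. s₁ ≈ -0.0858, s₂ ≈ -2.9142. Poles: s₁ = -0.0858, s₂ = -2.9142.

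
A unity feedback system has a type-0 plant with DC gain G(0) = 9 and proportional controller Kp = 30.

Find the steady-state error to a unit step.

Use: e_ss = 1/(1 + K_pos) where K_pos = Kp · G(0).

K_pos = Kp · G(0) = 30 × 9 = 270. e_ss = 1/(1 + 270) = 0.0037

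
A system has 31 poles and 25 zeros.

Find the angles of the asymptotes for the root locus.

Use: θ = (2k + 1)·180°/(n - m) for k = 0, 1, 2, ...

n - m = 31 - 25 = 6. Angles: θk = (2k + 1)·180°/6 = 30°, 90°, 150°, 210°, 270°, 330°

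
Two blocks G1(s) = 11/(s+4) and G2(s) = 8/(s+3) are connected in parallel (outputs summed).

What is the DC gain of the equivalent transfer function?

Parallel: G_eq = G1 + G2. DC gain = G1(0) + G2(0) = 11/4 + 8/3 = 2.75 + 2.6667 = 5.4167.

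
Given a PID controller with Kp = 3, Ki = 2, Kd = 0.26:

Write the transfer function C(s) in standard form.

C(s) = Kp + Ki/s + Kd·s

Substituting values: C(s) = 3 + 2/s + 0.26s = (0.26s² + 3s + 2)/s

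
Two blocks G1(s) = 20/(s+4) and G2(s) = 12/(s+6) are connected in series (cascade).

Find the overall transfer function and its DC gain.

Series: multiply transfer functions. G_eq = 20/(s+4) × 12/(s+6) = 240/((s+4)(s+6)). DC gain = 240/(4×6) = 10.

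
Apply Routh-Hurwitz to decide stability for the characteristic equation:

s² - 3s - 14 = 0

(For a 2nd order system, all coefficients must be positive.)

Coefficients: 1, -3, -14. b=-3, c=-14 not positive, so system is unstable.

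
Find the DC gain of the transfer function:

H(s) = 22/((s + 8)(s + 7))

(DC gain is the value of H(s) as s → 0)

DC gain = H(0) = 22/(8 × 7) = 22/56 = 0.3929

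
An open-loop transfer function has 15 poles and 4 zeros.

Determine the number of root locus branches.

Root locus has n branches where n = number of poles = 15.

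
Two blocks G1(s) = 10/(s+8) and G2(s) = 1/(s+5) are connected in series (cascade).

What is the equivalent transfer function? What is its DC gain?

Series: multiply transfer functions. G_eq = 10/(s+8) × 1/(s+5) = 10/((s+8)(s+5)). DC gain = 10/(8×5) = 0.25.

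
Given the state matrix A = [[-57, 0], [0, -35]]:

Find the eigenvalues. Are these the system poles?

For diagonal matrix, eigenvalues are diagonal entries: λ₁ = -57, λ₂ = -35. Eigenvalues of A = system poles.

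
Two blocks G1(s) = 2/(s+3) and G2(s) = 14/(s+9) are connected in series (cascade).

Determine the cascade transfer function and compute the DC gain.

Series: multiply transfer functions. G_eq = 2/(s+3) × 14/(s+9) = 28/((s+3)(s+9)). DC gain = 28/(3×9) = 1.0370.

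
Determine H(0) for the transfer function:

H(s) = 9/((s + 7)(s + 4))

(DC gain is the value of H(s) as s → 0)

DC gain = H(0) = 9/(7 × 4) = 9/28 = 0.3214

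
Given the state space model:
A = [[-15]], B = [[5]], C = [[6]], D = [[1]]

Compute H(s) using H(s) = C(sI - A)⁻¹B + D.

(sI - A)⁻¹ = 1/(s + 15). H(s) = 6×5/(s + 15) + 1 = (s + 45)/(s + 15).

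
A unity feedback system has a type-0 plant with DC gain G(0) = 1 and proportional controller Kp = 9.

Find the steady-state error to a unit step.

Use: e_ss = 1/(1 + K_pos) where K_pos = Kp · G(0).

K_pos = Kp · G(0) = 9 × 1 = 9. e_ss = 1/(1 + 9) = 0.1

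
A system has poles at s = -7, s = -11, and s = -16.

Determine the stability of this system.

All poles are in the left half-plane. System is stable.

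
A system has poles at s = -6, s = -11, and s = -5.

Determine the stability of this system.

All poles are in the left half-plane. System is stable.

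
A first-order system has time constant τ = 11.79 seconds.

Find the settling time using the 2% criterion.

For first-order system, 2% settling time ≈ 4τ = 4 × 11.79 = 47.16 s.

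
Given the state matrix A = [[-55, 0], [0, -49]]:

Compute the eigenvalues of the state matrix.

For diagonal matrix, eigenvalues are diagonal entries: λ₁ = -55, λ₂ = -49.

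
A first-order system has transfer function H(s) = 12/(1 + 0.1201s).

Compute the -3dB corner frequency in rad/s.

Corner frequency = 1/τ = 1/0.1201 = 8.326 rad/s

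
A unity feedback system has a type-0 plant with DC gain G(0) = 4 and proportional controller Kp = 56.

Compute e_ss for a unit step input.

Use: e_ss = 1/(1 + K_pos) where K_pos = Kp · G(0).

K_pos = Kp · G(0) = 56 × 4 = 224. e_ss = 1/(1 + 224) = 0.0044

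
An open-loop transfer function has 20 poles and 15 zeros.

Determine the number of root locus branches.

Root locus has n branches where n = number of poles = 20.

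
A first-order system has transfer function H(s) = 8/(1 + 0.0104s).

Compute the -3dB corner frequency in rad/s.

Corner frequency = 1/τ = 1/0.0104 = 96.154 rad/s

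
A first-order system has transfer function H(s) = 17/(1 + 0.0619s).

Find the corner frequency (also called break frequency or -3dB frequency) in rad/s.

Corner frequency = 1/τ = 1/0.0619 = 16.155 rad/s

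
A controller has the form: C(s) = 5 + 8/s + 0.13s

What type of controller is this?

This is a Proportional-Integral-Derivative (PID) controller.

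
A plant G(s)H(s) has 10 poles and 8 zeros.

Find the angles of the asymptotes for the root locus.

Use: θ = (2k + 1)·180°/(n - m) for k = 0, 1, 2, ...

n - m = 10 - 8 = 2. Angles: θk = (2k + 1)·180°/2 = 90°, 270°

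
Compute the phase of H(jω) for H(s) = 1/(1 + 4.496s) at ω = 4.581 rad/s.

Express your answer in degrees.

Phase = -arctan(ωτ) = -arctan(4.581 × 4.496) = -87.2°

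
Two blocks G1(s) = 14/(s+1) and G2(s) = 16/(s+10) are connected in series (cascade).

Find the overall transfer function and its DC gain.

Series: multiply transfer functions. G_eq = 14/(s+1) × 16/(s+10) = 224/((s+1)(s+10)). DC gain = 224/(1×10) = 22.4.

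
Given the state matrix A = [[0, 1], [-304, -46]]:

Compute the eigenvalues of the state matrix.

det(A - λI) = λ² - (-46)λ + 304 = (λ - (-38))(λ - (-8)). Eigenvalues: -38, -8.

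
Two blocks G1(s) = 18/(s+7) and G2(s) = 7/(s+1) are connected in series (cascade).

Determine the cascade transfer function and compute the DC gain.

Series: multiply transfer functions. G_eq = 18/(s+7) × 7/(s+1) = 126/((s+7)(s+1)). DC gain = 126/(7×1) = 18.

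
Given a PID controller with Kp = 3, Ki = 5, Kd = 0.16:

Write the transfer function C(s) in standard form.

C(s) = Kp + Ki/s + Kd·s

Substituting values: C(s) = 3 + 5/s + 0.16s = (0.16s² + 3s + 5)/s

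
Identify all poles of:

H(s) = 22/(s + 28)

Pole is where denominator = 0: s + 28 = 0, so s = -28.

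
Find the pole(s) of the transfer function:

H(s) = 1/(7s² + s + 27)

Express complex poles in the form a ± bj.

Discriminant = 1² - 4×7×27 = 1 - 756 = -755 < 0, so the poles are a complex conjugate pair s = (-1 ± j√755)/(2×7). Real part = -1/(2×7) = -1/14 ≈ -0.0714; imaginary part = ±√755/(2×7) ≈ 1.9627. Poles: s = -0.0714 ± 1.9627j.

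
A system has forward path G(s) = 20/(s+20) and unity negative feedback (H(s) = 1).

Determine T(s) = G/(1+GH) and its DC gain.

T(s) = G/(1+GH) = [20/(s+20)] / [1 + 20/(s+20)] = 20/(s+20+20) = 20/(s+40). DC gain = 20/40 = 0.5.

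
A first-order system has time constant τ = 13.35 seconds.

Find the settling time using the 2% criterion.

For first-order system, 2% settling time ≈ 4τ = 4 × 13.35 = 53.4 s.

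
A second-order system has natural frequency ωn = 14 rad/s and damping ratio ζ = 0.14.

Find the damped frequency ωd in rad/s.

ωd = ωn√(1 - ζ²) = 14√(1 - 0.14²) = 13.86 rad/s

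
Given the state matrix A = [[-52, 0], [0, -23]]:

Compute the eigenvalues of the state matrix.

For diagonal matrix, eigenvalues are diagonal entries: λ₁ = -52, λ₂ = -23.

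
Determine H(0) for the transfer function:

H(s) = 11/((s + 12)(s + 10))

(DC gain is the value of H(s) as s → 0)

DC gain = H(0) = 11/(12 × 10) = 11/120 = 0.0917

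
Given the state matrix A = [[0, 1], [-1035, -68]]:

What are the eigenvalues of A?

det(A - λI) = λ² - (-68)λ + 1035 = (λ - (-23))(λ - (-45)). Eigenvalues: -23, -45.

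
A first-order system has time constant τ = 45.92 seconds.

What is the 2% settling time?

For first-order system, 2% settling time ≈ 4τ = 4 × 45.92 = 183.68 s.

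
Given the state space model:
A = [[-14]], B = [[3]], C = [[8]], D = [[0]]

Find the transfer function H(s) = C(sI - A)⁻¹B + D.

(sI - A)⁻¹ = 1/(s + 14). H(s) = 8 × 3/(s + 14) + 0 = 24/(s + 14).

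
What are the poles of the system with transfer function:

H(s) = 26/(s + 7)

Pole is where denominator = 0: s + 7 = 0, so s = -7.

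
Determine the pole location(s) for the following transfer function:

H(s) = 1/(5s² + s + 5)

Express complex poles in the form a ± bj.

Discriminant = 1² - 4×5×5 = 1 - 100 = -99 < 0, so the poles are a complex conjugate pair s = (-1 ± j√99)/(2×5). Real part = -1/(2×5) = -1/10 = -0.1; imaginary part = ±√99/(2×5) ≈ 0.9950. Poles: s = -0.1 ± 0.9950j.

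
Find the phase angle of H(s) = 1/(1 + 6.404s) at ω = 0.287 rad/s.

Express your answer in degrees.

Phase = -arctan(ωτ) = -arctan(0.287 × 6.404) = -61.5°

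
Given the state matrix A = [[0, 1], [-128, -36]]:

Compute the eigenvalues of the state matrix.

det(A - λI) = λ² - (-36)λ + 128 = (λ - (-4))(λ - (-32)). Eigenvalues: -4, -32.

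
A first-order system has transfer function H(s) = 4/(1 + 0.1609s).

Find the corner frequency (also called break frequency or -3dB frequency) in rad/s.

Corner frequency = 1/τ = 1/0.1609 = 6.215 rad/s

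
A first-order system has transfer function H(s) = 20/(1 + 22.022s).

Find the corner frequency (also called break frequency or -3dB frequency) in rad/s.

Corner frequency = 1/τ = 1/22.022 = 0.045 rad/s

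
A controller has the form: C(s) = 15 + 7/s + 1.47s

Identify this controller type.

This is a Proportional-Integral-Derivative (PID) controller.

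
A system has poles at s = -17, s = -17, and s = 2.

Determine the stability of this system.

Pole(s) at s = 2 are not in the left half-plane. System is unstable.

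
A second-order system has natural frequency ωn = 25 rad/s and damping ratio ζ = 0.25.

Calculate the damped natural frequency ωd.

ωd = ωn√(1 - ζ²) = 25√(1 - 0.25²) = 24.21 rad/s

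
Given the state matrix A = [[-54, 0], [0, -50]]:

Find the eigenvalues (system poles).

For diagonal matrix, eigenvalues are diagonal entries: λ₁ = -54, λ₂ = -50.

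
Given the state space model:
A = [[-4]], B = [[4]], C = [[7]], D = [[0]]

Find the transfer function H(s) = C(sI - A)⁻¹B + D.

(sI - A)⁻¹ = 1/(s + 4). H(s) = 7 × 4/(s + 4) + 0 = 28/(s + 4).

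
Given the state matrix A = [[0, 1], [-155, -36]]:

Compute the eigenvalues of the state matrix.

det(A - λI) = λ² - (-36)λ + 155 = (λ - (-5))(λ - (-31)). Eigenvalues: -5, -31.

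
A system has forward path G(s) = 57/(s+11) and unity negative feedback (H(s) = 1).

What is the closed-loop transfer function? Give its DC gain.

T(s) = G/(1+GH) = [57/(s+11)] / [1 + 57/(s+11)] = 57/(s+11+57) = 57/(s+68). DC gain = 57/68 = 0.8382.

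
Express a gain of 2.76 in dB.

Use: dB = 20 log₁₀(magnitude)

dB = 20 log₁₀(2.76) = 8.8 dB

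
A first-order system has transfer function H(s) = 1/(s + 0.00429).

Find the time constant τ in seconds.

For H(s) = 1/(s + 1/τ), the pole is at -1/τ = -0.00429, so τ = 1/0.00429 = 233.1 s.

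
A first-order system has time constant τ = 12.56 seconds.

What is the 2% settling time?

For first-order system, 2% settling time ≈ 4τ = 4 × 12.56 = 50.24 s.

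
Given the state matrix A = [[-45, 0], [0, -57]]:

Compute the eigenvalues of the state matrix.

For diagonal matrix, eigenvalues are diagonal entries: λ₁ = -45, λ₂ = -57.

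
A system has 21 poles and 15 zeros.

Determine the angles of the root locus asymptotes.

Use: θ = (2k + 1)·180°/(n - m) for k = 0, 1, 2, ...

n - m = 21 - 15 = 6. Angles: θk = (2k + 1)·180°/6 = 30°, 90°, 150°, 210°, 270°, 330°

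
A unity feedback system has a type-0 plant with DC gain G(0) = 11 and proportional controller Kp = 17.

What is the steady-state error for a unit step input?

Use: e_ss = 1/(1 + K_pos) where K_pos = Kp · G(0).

K_pos = Kp · G(0) = 17 × 11 = 187. e_ss = 1/(1 + 187) = 0.0053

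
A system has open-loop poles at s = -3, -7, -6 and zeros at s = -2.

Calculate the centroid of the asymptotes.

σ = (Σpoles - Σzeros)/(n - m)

σ = (Σpoles - Σzeros)/(n - m) = (-16 - (-2))/(3 - 1) = -14/2 = -7.0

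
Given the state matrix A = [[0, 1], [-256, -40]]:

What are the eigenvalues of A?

det(A - λI) = λ² - (-40)λ + 256 = (λ - (-32))(λ - (-8)). Eigenvalues: -32, -8.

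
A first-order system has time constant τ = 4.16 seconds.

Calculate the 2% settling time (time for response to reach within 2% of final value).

For first-order system, 2% settling time ≈ 4τ = 4 × 4.16 = 16.64 s.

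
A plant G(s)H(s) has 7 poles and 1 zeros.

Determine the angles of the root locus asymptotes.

n - m = 7 - 1 = 6. Angles: θk = (2k + 1)·180°/6 = 30°, 90°, 150°, 210°, 270°, 330°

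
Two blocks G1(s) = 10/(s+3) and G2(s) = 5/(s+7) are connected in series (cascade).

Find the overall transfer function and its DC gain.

Series: multiply transfer functions. G_eq = 10/(s+3) × 5/(s+7) = 50/((s+3)(s+7)). DC gain = 50/(3×7) = 2.3810.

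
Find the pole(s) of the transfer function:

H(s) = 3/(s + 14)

Pole is where denominator = 0: s + 14 = 0, so s = -14.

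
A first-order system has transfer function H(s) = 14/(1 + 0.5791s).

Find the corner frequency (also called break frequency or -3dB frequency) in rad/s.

Corner frequency = 1/τ = 1/0.5791 = 1.727 rad/s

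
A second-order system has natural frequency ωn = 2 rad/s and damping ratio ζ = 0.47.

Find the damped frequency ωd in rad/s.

ωd = ωn√(1 - ζ²) = 2√(1 - 0.47²) = 1.77 rad/s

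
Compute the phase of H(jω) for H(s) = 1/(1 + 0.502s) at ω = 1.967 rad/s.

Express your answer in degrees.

Phase = -arctan(ωτ) = -arctan(1.967 × 0.502) = -44.6°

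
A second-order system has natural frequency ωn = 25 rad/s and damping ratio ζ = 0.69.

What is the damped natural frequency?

ωd = ωn√(1 - ζ²) = 25√(1 - 0.69²) = 18.1 rad/s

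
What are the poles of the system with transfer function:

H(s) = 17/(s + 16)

Pole is where denominator = 0: s + 16 = 0, so s = -16.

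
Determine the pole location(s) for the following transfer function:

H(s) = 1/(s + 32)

Pole is where denominator = 0: s + 32 = 0, so s = -32.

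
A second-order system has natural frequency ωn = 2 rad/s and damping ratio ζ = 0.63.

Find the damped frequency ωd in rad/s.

ωd = ωn√(1 - ζ²) = 2√(1 - 0.63²) = 1.55 rad/s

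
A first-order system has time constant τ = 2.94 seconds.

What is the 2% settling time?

For first-order system, 2% settling time ≈ 4τ = 4 × 2.94 = 11.76 s.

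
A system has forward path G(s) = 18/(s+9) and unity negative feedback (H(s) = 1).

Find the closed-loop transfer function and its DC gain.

T(s) = G/(1+GH) = [18/(s+9)] / [1 + 18/(s+9)] = 18/(s+9+18) = 18/(s+27). DC gain = 18/27 = 0.6667.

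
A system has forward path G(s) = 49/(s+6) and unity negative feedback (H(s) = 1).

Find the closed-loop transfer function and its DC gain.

T(s) = G/(1+GH) = [49/(s+6)] / [1 + 49/(s+6)] = 49/(s+6+49) = 49/(s+55). DC gain = 49/55 = 0.8909.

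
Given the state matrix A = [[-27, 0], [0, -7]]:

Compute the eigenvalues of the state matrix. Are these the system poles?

For diagonal matrix, eigenvalues are diagonal entries: λ₁ = -27, λ₂ = -7. Eigenvalues of A = system poles.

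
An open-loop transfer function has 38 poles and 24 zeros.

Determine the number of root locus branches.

Root locus has n branches where n = number of poles = 38.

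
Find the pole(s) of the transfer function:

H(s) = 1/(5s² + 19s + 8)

Discriminant = 19² - 4×5×8 = 361 - 160 = 201 > 0, so two distinct real poles. Using quadratic formula: s = (-19 ± √201)/(2×5) = (-19 ± √201)/10, with √201 ≈ 14.1774. s₁ ≈ -0.4823, s₂ ≈ -3.3177. Poles: s₁ = -0.4823, s₂ = -3.3177.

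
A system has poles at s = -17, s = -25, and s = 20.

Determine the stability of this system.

Pole(s) at s = 20 are not in the left half-plane. System is unstable.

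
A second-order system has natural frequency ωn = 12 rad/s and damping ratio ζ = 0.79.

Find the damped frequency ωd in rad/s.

ωd = ωn√(1 - ζ²) = 12√(1 - 0.79²) = 7.36 rad/s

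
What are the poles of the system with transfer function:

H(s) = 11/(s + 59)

Pole is where denominator = 0: s + 59 = 0, so s = -59.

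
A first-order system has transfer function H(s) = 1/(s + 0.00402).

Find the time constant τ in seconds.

For H(s) = 1/(s + 1/τ), the pole is at -1/τ = -0.00402, so τ = 1/0.00402 = 248.8 s.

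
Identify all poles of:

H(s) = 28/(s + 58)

Pole is where denominator = 0: s + 58 = 0, so s = -58.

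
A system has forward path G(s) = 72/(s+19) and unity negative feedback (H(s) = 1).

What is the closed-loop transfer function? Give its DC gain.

T(s) = G/(1+GH) = [72/(s+19)] / [1 + 72/(s+19)] = 72/(s+19+72) = 72/(s+91). DC gain = 72/91 = 0.7912.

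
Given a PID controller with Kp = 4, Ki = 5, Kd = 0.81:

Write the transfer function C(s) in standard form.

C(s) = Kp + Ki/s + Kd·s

Substituting values: C(s) = 4 + 5/s + 0.81s = (0.81s² + 4s + 5)/s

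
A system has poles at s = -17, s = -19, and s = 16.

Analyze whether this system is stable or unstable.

Pole(s) at s = 16 are not in the left half-plane. System is unstable.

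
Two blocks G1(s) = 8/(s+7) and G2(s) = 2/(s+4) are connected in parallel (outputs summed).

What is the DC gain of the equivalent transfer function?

Parallel: G_eq = G1 + G2. DC gain = G1(0) + G2(0) = 8/7 + 2/4 = 1.1429 + 0.5 = 1.6429.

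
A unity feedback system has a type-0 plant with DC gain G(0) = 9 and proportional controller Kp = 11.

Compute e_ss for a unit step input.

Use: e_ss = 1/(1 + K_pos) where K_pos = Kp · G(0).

K_pos = Kp · G(0) = 11 × 9 = 99. e_ss = 1/(1 + 99) = 0.01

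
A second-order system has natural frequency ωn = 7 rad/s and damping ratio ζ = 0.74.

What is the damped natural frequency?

ωd = ωn√(1 - ζ²) = 7√(1 - 0.74²) = 4.71 rad/s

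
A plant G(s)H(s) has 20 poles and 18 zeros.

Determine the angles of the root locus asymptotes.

n - m = 20 - 18 = 2. Angles: θk = (2k + 1)·180°/2 = 90°, 270°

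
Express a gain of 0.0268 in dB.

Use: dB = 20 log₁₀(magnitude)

dB = 20 log₁₀(0.0268) = -31.4 dB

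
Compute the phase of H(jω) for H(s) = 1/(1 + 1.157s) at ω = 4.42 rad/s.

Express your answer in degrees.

Phase = -arctan(ωτ) = -arctan(4.42 × 1.157) = -78.9°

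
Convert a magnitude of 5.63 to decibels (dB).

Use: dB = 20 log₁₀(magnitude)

dB = 20 log₁₀(5.63) = 15.0 dB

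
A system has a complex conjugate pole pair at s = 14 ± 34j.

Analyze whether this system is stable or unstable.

Real part of poles is 14 (> 0, right half-plane). Unstable.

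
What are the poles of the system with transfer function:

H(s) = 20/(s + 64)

Pole is where denominator = 0: s + 64 = 0, so s = -64.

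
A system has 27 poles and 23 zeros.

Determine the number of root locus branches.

Root locus has n branches where n = number of poles = 27.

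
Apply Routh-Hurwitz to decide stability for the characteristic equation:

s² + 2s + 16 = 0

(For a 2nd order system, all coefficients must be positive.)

Coefficients: 1, 2, 16. All positive, so system is stable.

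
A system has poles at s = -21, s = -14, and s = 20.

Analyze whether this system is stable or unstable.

Pole(s) at s = 20 are not in the left half-plane. System is unstable.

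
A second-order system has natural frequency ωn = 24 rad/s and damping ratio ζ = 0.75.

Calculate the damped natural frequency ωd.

ωd = ωn√(1 - ζ²) = 24√(1 - 0.75²) = 15.87 rad/s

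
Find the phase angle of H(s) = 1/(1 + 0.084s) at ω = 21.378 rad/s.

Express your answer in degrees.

Phase = -arctan(ωτ) = -arctan(21.378 × 0.084) = -60.9°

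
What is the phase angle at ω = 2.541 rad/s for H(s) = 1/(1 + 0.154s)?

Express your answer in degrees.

Phase = -arctan(ωτ) = -arctan(2.541 × 0.154) = -21.4°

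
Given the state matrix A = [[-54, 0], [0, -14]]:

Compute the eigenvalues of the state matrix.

For diagonal matrix, eigenvalues are diagonal entries: λ₁ = -54, λ₂ = -14.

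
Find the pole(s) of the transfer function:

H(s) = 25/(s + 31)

Pole is where denominator = 0: s + 31 = 0, so s = -31.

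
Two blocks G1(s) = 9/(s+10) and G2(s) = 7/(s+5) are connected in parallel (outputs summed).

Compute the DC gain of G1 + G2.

Parallel: G_eq = G1 + G2. DC gain = G1(0) + G2(0) = 9/10 + 7/5 = 0.9 + 1.4 = 2.3.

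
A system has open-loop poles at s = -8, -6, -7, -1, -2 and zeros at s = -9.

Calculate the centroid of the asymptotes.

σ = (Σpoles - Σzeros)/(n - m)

σ = (Σpoles - Σzeros)/(n - m) = (-24 - (-9))/(5 - 1) = -15/4 = -3.75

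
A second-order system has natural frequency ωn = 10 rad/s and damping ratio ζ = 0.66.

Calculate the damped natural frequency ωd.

ωd = ωn√(1 - ζ²) = 10√(1 - 0.66²) = 7.51 rad/s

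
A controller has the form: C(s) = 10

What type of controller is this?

This is a Proportional (P) controller.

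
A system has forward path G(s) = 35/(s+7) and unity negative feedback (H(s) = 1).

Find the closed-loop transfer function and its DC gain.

T(s) = G/(1+GH) = [35/(s+7)] / [1 + 35/(s+7)] = 35/(s+7+35) = 35/(s+42). DC gain = 35/42 = 0.8333.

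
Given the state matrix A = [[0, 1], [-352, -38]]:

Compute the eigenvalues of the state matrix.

det(A - λI) = λ² - (-38)λ + 352 = (λ - (-16))(λ - (-22)). Eigenvalues: -16, -22.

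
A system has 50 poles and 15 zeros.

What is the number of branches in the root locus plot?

Root locus has n branches where n = number of poles = 50.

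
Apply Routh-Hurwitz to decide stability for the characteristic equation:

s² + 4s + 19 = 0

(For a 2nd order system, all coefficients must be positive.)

Coefficients: 1, 4, 19. All positive, so system is stable.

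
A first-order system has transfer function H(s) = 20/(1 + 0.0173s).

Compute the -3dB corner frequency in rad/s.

Corner frequency = 1/τ = 1/0.0173 = 57.803 rad/s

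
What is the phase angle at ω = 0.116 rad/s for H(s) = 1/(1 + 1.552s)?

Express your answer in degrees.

Phase = -arctan(ωτ) = -arctan(0.116 × 1.552) = -10.2°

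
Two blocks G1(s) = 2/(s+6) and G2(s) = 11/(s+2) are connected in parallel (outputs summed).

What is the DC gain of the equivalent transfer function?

Parallel: G_eq = G1 + G2. DC gain = G1(0) + G2(0) = 2/6 + 11/2 = 0.3333 + 5.5 = 5.8333.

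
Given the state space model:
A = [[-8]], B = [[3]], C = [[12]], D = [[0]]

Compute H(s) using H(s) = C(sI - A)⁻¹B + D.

(sI - A)⁻¹ = 1/(s + 8). H(s) = 12 × 3/(s + 8) + 0 = 36/(s + 8).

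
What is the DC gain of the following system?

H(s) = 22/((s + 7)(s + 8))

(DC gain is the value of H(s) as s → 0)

DC gain = H(0) = 22/(7 × 8) = 22/56 = 0.3929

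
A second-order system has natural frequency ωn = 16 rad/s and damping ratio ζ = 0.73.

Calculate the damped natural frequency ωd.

ωd = ωn√(1 - ζ²) = 16√(1 - 0.73²) = 10.94 rad/s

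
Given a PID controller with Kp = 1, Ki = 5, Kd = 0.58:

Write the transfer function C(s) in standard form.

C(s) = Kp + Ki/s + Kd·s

Substituting values: C(s) = 1 + 5/s + 0.58s = (0.58s² + s + 5)/s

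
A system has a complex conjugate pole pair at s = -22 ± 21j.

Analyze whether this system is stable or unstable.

Real part of poles is -22 (< 0, left half-plane). Stable.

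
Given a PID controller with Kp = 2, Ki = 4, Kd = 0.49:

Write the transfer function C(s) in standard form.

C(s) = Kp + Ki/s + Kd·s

Substituting values: C(s) = 2 + 4/s + 0.49s = (0.49s² + 2s + 4)/s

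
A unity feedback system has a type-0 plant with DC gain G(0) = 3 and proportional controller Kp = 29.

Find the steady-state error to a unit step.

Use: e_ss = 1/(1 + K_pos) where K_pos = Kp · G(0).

K_pos = Kp · G(0) = 29 × 3 = 87. e_ss = 1/(1 + 87) = 0.0114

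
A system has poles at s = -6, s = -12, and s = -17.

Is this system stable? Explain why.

All poles are in the left half-plane. System is stable.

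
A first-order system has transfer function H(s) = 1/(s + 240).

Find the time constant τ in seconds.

For H(s) = 1/(s + 1/τ), the pole is at -1/τ = -240, so τ = 1/240 = 0.0042 s.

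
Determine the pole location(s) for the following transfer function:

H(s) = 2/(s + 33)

Pole is where denominator = 0: s + 33 = 0, so s = -33.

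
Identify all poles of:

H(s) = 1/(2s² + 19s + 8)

Discriminant = 19² - 4×2×8 = 361 - 64 = 297 > 0, so two distinct real poles. Using quadratic formula: s = (-19 ± √297)/(2×2) = (-19 ± √297)/4, with √297 ≈ 17.2337. s₁ ≈ -0.4416, s₂ ≈ -9.0584. Poles: s₁ = -0.4416, s₂ = -9.0584.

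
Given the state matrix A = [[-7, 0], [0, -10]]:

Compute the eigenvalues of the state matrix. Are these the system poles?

For diagonal matrix, eigenvalues are diagonal entries: λ₁ = -7, λ₂ = -10. Eigenvalues of A = system poles.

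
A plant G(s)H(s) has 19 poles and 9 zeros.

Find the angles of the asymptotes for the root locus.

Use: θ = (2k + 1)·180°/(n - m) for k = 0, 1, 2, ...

n - m = 19 - 9 = 10. Angles: θk = (2k + 1)·180°/10 = 18°, 54°, 90°, 126°, 162°, 198°, 234°, 270°, 306°, 342°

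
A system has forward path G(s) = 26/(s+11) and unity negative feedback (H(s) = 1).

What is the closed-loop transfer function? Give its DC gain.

T(s) = G/(1+GH) = [26/(s+11)] / [1 + 26/(s+11)] = 26/(s+11+26) = 26/(s+37). DC gain = 26/37 = 0.7027.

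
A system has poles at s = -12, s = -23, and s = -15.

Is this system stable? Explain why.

All poles are in the left half-plane. System is stable.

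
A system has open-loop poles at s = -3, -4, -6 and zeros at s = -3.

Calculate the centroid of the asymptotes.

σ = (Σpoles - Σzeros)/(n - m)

σ = (Σpoles - Σzeros)/(n - m) = (-13 - (-3))/(3 - 1) = -10/2 = -5.0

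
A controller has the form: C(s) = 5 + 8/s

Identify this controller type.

This is a Proportional-Integral (PI) controller.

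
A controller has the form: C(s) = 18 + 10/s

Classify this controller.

This is a Proportional-Integral (PI) controller.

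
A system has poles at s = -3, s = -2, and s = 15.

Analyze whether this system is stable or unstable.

Pole(s) at s = 15 are not in the left half-plane. System is unstable.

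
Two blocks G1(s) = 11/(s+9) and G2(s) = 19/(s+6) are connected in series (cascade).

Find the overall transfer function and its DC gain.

Series: multiply transfer functions. G_eq = 11/(s+9) × 19/(s+6) = 209/((s+9)(s+6)). DC gain = 209/(9×6) = 3.8704.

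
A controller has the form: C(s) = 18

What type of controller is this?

This is a Proportional (P) controller.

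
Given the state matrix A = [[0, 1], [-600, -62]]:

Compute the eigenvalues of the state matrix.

det(A - λI) = λ² - (-62)λ + 600 = (λ - (-12))(λ - (-50)). Eigenvalues: -12, -50.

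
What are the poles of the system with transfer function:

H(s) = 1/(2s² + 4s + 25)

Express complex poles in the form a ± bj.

Discriminant = 4² - 4×2×25 = 16 - 200 = -184 < 0, so the poles are a complex conjugate pair s = (-4 ± j√184)/(2×2). Real part = -4/(2×2) = -4/4 = -1; imaginary part = ±√184/(2×2) ≈ 3.3912. Poles: s = -1 ± 3.3912j.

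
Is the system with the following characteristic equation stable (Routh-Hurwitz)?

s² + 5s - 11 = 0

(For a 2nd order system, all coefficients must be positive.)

Coefficients: 1, 5, -11. c=-11 not positive, so system is unstable.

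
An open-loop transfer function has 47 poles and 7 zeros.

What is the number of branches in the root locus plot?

Root locus has n branches where n = number of poles = 47.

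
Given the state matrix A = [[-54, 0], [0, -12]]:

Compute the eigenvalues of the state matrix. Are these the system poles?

For diagonal matrix, eigenvalues are diagonal entries: λ₁ = -54, λ₂ = -12. Eigenvalues of A = system poles.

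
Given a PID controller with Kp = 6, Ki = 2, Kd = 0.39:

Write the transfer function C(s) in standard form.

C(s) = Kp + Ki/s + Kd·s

Substituting values: C(s) = 6 + 2/s + 0.39s = (0.39s² + 6s + 2)/s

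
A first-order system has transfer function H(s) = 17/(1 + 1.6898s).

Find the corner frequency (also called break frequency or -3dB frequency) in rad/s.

Corner frequency = 1/τ = 1/1.6898 = 0.592 rad/s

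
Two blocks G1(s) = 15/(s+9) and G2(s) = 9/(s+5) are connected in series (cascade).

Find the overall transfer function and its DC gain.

Series: multiply transfer functions. G_eq = 15/(s+9) × 9/(s+5) = 135/((s+9)(s+5)). DC gain = 135/(9×5) = 3.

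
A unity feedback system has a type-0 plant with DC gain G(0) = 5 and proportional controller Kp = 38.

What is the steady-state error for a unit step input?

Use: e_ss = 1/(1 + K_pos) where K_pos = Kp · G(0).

K_pos = Kp · G(0) = 38 × 5 = 190. e_ss = 1/(1 + 190) = 0.0052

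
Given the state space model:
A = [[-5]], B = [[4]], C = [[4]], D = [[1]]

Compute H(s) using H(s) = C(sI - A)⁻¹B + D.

(sI - A)⁻¹ = 1/(s + 5). H(s) = 4×4/(s + 5) + 1 = (s + 21)/(s + 5).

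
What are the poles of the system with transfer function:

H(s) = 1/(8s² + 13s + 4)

Discriminant = 13² - 4×8×4 = 169 - 128 = 41 > 0, so two distinct real poles. Using quadratic formula: s = (-13 ± √41)/(2×8) = (-13 ± √41)/16, with √41 ≈ 6.4031. s₁ ≈ -0.4123, s₂ ≈ -1.2127. Poles: s₁ = -0.4123, s₂ = -1.2127.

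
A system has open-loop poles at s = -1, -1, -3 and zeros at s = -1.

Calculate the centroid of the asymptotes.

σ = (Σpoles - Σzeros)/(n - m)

σ = (Σpoles - Σzeros)/(n - m) = (-5 - (-1))/(3 - 1) = -4/2 = -2.0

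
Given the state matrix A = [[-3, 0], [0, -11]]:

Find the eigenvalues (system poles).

For diagonal matrix, eigenvalues are diagonal entries: λ₁ = -3, λ₂ = -11.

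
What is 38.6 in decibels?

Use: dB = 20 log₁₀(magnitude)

dB = 20 log₁₀(38.6) = 31.7 dB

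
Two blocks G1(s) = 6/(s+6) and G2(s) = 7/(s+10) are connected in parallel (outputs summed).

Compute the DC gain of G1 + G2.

Parallel: G_eq = G1 + G2. DC gain = G1(0) + G2(0) = 6/6 + 7/10 = 1 + 0.7 = 1.7.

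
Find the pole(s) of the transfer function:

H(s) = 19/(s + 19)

Pole is where denominator = 0: s + 19 = 0, so s = -19.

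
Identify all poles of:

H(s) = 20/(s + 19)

Pole is where denominator = 0: s + 19 = 0, so s = -19.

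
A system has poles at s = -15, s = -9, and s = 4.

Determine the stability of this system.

Pole(s) at s = 4 are not in the left half-plane. System is unstable.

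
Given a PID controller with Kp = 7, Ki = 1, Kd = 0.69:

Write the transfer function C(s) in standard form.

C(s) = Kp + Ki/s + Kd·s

Substituting values: C(s) = 7 + 1/s + 0.69s = (0.69s² + 7s + 1)/s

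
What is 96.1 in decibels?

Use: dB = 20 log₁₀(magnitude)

dB = 20 log₁₀(96.1) = 39.7 dB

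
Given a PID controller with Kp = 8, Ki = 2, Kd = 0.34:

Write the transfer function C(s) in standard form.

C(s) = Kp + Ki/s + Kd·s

Substituting values: C(s) = 8 + 2/s + 0.34s = (0.34s² + 8s + 2)/s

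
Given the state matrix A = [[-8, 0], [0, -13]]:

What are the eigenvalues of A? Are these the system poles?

For diagonal matrix, eigenvalues are diagonal entries: λ₁ = -8, λ₂ = -13. Eigenvalues of A = system poles.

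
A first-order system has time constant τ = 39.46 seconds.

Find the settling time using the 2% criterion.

For first-order system, 2% settling time ≈ 4τ = 4 × 39.46 = 157.84 s.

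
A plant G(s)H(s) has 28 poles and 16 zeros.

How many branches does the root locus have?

Root locus has n branches where n = number of poles = 28.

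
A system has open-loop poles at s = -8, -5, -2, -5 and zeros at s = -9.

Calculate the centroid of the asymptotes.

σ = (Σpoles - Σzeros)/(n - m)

σ = (Σpoles - Σzeros)/(n - m) = (-20 - (-9))/(4 - 1) = -11/3 = -3.67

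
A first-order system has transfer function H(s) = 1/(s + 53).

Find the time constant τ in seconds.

For H(s) = 1/(s + 1/τ), the pole is at -1/τ = -53, so τ = 1/53 = 0.0189 s.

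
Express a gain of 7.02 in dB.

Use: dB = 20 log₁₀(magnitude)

dB = 20 log₁₀(7.02) = 16.9 dB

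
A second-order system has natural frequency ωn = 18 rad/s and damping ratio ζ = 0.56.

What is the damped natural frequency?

ωd = ωn√(1 - ζ²) = 18√(1 - 0.56²) = 14.91 rad/s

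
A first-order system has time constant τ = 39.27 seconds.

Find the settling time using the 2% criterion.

For first-order system, 2% settling time ≈ 4τ = 4 × 39.27 = 157.08 s.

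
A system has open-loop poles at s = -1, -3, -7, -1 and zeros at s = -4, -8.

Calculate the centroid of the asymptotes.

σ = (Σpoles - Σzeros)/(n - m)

σ = (Σpoles - Σzeros)/(n - m) = (-12 - (-12))/(4 - 2) = 0/2 = 0.0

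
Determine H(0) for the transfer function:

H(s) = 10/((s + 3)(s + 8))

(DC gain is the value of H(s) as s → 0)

DC gain = H(0) = 10/(3 × 8) = 10/24 = 0.4167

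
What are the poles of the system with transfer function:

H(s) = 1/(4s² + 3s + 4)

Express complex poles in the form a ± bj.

Discriminant = 3² - 4×4×4 = 9 - 64 = -55 < 0, so the poles are a complex conjugate pair s = (-3 ± j√55)/(2×4). Real part = -3/(2×4) = -3/8 = -0.375; imaginary part = ±√55/(2×4) ≈ 0.9270. Poles: s = -0.375 ± 0.9270j.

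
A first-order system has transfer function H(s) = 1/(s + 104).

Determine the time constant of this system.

For H(s) = 1/(s + 1/τ), the pole is at -1/τ = -104, so τ = 1/104 = 0.0096 s.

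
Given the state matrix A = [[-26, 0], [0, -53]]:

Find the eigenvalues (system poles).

For diagonal matrix, eigenvalues are diagonal entries: λ₁ = -26, λ₂ = -53.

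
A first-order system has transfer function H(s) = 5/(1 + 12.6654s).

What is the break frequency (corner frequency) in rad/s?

Corner frequency = 1/τ = 1/12.6654 = 0.079 rad/s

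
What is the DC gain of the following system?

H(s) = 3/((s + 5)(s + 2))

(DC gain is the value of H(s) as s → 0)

DC gain = H(0) = 3/(5 × 2) = 3/10 = 0.3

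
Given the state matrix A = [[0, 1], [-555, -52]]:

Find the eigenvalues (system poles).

det(A - λI) = λ² - (-52)λ + 555 = (λ - (-15))(λ - (-37)). Eigenvalues: -15, -37.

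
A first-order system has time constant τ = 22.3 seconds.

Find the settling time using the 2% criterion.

For first-order system, 2% settling time ≈ 4τ = 4 × 22.3 = 89.2 s.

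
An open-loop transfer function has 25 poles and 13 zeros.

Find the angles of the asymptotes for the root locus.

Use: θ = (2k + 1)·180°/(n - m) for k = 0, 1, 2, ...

n - m = 25 - 13 = 12. Angles: θk = (2k + 1)·180°/12 = 15°, 45°, 75°, 105°, 135°, 165°, 195°, 225°, 255°, 285°, 315°, 345°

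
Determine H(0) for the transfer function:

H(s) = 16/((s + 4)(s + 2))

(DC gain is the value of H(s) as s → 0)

DC gain = H(0) = 16/(4 × 2) = 16/8 = 2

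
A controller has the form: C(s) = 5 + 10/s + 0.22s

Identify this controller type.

This is a Proportional-Integral-Derivative (PID) controller.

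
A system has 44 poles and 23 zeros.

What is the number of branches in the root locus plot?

Root locus has n branches where n = number of poles = 44.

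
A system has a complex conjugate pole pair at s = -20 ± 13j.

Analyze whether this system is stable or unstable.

Real part of poles is -20 (< 0, left half-plane). Stable.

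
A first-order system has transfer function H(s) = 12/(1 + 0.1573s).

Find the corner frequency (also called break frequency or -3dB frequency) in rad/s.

Corner frequency = 1/τ = 1/0.1573 = 6.357 rad/s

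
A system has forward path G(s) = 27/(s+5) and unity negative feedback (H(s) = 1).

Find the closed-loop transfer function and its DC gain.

T(s) = G/(1+GH) = [27/(s+5)] / [1 + 27/(s+5)] = 27/(s+5+27) = 27/(s+32). DC gain = 27/32 = 0.84375.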